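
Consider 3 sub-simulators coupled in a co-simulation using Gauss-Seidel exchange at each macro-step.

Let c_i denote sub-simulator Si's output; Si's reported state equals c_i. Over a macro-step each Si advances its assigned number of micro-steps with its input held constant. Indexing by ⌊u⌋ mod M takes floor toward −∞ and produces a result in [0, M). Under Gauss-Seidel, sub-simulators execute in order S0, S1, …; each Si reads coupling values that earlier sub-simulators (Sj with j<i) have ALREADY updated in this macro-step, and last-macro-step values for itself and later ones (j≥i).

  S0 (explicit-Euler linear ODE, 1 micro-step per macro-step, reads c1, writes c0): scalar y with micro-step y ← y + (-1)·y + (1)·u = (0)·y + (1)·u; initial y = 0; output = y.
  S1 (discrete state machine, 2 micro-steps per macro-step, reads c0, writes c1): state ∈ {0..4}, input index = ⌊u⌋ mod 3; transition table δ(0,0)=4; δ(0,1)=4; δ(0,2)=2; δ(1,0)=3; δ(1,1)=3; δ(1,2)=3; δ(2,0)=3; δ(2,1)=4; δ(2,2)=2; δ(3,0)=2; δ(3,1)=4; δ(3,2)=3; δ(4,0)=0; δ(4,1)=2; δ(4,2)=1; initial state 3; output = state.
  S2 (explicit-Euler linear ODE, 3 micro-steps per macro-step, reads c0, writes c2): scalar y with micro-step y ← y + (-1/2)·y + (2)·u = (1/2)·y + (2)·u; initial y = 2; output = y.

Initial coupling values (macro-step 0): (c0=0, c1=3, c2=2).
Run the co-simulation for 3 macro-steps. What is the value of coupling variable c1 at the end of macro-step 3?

c1 at macro-step 3 = 3

macro 1: S0 reads c1=3 → after 1×micro: 3; S1 reads c0=3 → after 2×micro: 3; S2 reads c0=3 → after 3×micro: 43/4 ⇒ (c0=3, c1=3, c2=43/4)
macro 2: S0 reads c1=3 → after 1×micro: 3; S1 reads c0=3 → after 2×micro: 3; S2 reads c0=3 → after 3×micro: 379/32 ⇒ (c0=3, c1=3, c2=379/32)
macro 3: S0 reads c1=3 → after 1×micro: 3; S1 reads c0=3 → after 2×micro: 3; S2 reads c0=3 → after 3×micro: 3067/256 ⇒ (c0=3, c1=3, c2=3067/256)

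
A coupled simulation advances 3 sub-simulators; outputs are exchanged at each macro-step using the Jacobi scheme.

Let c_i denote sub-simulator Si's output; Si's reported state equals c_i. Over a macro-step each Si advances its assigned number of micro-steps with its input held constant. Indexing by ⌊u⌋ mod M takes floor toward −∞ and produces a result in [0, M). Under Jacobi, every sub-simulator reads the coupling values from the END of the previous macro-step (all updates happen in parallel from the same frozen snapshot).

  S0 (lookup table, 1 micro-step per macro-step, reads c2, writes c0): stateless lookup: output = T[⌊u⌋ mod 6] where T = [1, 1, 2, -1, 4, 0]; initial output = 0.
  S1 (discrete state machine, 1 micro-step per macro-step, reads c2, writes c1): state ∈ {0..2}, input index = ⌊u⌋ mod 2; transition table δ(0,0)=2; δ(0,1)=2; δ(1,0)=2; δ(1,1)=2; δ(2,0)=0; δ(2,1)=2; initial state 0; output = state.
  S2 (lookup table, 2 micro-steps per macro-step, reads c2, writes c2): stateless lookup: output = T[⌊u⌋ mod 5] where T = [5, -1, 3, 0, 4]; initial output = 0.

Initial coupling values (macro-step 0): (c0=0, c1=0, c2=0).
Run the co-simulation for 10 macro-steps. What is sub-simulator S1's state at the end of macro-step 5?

macro 1: S0 reads c2=0 → after 1×micro: 1; S1 reads c2=0 → after 1×micro: 2; S2 reads c2=0 → after 2×micro: 5 ⇒ (c0=1, c1=2, c2=5)
macro 2: S0 reads c2=5 → after 1×micro: 0; S1 reads c2=5 → after 1×micro: 2; S2 reads c2=5 → after 2×micro: 5 ⇒ (c0=0, c1=2, c2=5)
macro 3: S0 reads c2=5 → after 1×micro: 0; S1 reads c2=5 → after 1×micro: 2; S2 reads c2=5 → after 2×micro: 5 ⇒ (c0=0, c1=2, c2=5)
macro 4: S0 reads c2=5 → after 1×micro: 0; S1 reads c2=5 → after 1×micro: 2; S2 reads c2=5 → after 2×micro: 5 ⇒ (c0=0, c1=2, c2=5)
macro 5: S0 reads c2=5 → after 1×micro: 0; S1 reads c2=5 → after 1×micro: 2; S2 reads c2=5 → after 2×micro: 5 ⇒ (c0=0, c1=2, c2=5)
macro 6: S0 reads c2=5 → after 1×micro: 0; S1 reads c2=5 → after 1×micro: 2; S2 reads c2=5 → after 2×micro: 5 ⇒ (c0=0, c1=2, c2=5)
macro 7: S0 reads c2=5 → after 1×micro: 0; S1 reads c2=5 → after 1×micro: 2; S2 reads c2=5 → after 2×micro: 5 ⇒ (c0=0, c1=2, c2=5)
macro 8: S0 reads c2=5 → after 1×micro: 0; S1 reads c2=5 → after 1×micro: 2; S2 reads c2=5 → after 2×micro: 5 ⇒ (c0=0, c1=2, c2=5)
macro 9: S0 reads c2=5 → after 1×micro: 0; S1 reads c2=5 → after 1×micro: 2; S2 reads c2=5 → after 2×micro: 5 ⇒ (c0=0, c1=2, c2=5)
macro 10: S0 reads c2=5 → after 1×micro: 0; S1 reads c2=5 → after 1×micro: 2; S2 reads c2=5 → after 2×micro: 5 ⇒ (c0=0, c1=2, c2=5)

S1 state at macro-step 5 = 2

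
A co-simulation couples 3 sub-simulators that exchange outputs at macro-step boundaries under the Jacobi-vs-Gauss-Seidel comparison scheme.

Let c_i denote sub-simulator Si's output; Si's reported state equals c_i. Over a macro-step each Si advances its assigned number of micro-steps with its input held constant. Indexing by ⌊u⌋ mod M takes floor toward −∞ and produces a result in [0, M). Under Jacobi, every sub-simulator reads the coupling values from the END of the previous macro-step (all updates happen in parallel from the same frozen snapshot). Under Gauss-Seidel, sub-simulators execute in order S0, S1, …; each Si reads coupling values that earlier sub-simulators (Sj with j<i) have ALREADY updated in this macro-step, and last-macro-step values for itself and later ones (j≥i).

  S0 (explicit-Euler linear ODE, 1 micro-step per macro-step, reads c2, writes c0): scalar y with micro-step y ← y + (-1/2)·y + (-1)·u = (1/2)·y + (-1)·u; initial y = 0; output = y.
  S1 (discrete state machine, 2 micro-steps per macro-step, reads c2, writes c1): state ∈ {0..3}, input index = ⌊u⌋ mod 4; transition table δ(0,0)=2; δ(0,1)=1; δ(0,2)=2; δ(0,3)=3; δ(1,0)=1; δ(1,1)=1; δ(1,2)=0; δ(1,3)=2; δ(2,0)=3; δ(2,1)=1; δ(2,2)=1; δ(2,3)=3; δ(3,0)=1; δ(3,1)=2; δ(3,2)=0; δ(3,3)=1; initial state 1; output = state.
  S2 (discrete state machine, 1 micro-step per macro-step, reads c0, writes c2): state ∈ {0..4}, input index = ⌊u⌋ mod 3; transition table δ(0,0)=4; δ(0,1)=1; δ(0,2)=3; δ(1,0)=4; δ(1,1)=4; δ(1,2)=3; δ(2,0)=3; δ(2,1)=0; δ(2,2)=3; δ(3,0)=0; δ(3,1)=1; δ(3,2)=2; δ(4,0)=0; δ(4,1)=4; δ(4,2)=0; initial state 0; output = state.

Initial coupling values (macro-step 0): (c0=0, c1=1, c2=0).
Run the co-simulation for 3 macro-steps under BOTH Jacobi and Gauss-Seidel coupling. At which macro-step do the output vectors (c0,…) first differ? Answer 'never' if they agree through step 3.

first divergence at macro-step: 3

[Jacobi] macro 1: S0 reads c2=0 → after 1×micro: 0; S1 reads c2=0 → after 2×micro: 1; S2 reads c0=0 → after 1×micro: 4 ⇒ (c0=0, c1=1, c2=4)
[Jacobi] macro 2: S0 reads c2=4 → after 1×micro: -4; S1 reads c2=4 → after 2×micro: 1; S2 reads c0=0 → after 1×micro: 0 ⇒ (c0=-4, c1=1, c2=0)
[Jacobi] macro 3: S0 reads c2=0 → after 1×micro: -2; S1 reads c2=0 → after 2×micro: 1; S2 reads c0=-4 → after 1×micro: 3 ⇒ (c0=-2, c1=1, c2=3)
[Gauss-Seidel] macro 1: S0 reads c2=0 → after 1×micro: 0; S1 reads c2=0 → after 2×micro: 1; S2 reads c0=0 → after 1×micro: 4 ⇒ (c0=0, c1=1, c2=4)
[Gauss-Seidel] macro 2: S0 reads c2=4 → after 1×micro: -4; S1 reads c2=4 → after 2×micro: 1; S2 reads c0=-4 → after 1×micro: 0 ⇒ (c0=-4, c1=1, c2=0)
[Gauss-Seidel] macro 3: S0 reads c2=0 → after 1×micro: -2; S1 reads c2=0 → after 2×micro: 1; S2 reads c0=-2 → after 1×micro: 1 ⇒ (c0=-2, c1=1, c2=1)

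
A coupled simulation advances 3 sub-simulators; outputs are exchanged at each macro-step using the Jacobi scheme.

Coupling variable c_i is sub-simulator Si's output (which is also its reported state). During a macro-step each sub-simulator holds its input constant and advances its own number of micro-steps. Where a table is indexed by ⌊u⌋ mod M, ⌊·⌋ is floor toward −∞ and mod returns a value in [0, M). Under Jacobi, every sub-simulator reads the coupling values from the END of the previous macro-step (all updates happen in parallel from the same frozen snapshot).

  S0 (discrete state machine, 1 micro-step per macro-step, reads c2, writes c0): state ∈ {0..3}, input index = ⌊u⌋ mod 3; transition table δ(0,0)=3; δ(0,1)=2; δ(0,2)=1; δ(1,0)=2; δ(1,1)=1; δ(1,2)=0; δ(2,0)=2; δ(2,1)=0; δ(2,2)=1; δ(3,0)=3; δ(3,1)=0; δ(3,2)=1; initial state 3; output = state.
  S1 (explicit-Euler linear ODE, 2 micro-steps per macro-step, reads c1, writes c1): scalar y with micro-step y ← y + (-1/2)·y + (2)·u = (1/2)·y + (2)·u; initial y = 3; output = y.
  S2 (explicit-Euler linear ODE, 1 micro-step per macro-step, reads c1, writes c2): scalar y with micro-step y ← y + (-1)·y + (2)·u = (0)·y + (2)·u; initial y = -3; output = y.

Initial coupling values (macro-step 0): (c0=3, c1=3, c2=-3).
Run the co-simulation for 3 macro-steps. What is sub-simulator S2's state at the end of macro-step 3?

S2 state at macro-step 3 = 507/8

macro 1: S0 reads c2=-3 → after 1×micro: 3; S1 reads c1=3 → after 2×micro: 39/4; S2 reads c1=3 → after 1×micro: 6 ⇒ (c0=3, c1=39/4, c2=6)
macro 2: S0 reads c2=6 → after 1×micro: 3; S1 reads c1=39/4 → after 2×micro: 507/16; S2 reads c1=39/4 → after 1×micro: 39/2 ⇒ (c0=3, c1=507/16, c2=39/2)
macro 3: S0 reads c2=39/2 → after 1×micro: 0; S1 reads c1=507/16 → after 2×micro: 6591/64; S2 reads c1=507/16 → after 1×micro: 507/8 ⇒ (c0=0, c1=6591/64, c2=507/8)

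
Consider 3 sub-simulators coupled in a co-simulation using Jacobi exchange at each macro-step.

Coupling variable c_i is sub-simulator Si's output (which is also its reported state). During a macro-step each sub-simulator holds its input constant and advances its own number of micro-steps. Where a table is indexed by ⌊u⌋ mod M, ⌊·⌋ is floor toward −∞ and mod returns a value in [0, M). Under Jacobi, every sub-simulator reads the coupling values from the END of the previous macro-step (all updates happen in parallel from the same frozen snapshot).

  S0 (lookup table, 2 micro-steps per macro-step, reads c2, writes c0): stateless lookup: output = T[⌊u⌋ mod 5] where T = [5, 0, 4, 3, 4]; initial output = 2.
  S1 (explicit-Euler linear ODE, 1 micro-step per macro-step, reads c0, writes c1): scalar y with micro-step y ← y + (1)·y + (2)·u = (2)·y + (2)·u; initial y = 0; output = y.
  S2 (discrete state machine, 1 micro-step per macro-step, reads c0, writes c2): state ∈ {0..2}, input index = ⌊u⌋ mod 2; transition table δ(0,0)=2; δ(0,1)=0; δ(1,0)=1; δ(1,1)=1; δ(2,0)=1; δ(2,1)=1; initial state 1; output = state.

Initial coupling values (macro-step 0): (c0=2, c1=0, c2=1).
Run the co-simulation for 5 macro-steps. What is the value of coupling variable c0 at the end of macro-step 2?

c0 at macro-step 2 = 0

macro 1: S0 reads c2=1 → after 2×micro: 0; S1 reads c0=2 → after 1×micro: 4; S2 reads c0=2 → after 1×micro: 1 ⇒ (c0=0, c1=4, c2=1)
macro 2: S0 reads c2=1 → after 2×micro: 0; S1 reads c0=0 → after 1×micro: 8; S2 reads c0=0 → after 1×micro: 1 ⇒ (c0=0, c1=8, c2=1)
macro 3: S0 reads c2=1 → after 2×micro: 0; S1 reads c0=0 → after 1×micro: 16; S2 reads c0=0 → after 1×micro: 1 ⇒ (c0=0, c1=16, c2=1)
macro 4: S0 reads c2=1 → after 2×micro: 0; S1 reads c0=0 → after 1×micro: 32; S2 reads c0=0 → after 1×micro: 1 ⇒ (c0=0, c1=32, c2=1)
macro 5: S0 reads c2=1 → after 2×micro: 0; S1 reads c0=0 → after 1×micro: 64; S2 reads c0=0 → after 1×micro: 1 ⇒ (c0=0, c1=64, c2=1)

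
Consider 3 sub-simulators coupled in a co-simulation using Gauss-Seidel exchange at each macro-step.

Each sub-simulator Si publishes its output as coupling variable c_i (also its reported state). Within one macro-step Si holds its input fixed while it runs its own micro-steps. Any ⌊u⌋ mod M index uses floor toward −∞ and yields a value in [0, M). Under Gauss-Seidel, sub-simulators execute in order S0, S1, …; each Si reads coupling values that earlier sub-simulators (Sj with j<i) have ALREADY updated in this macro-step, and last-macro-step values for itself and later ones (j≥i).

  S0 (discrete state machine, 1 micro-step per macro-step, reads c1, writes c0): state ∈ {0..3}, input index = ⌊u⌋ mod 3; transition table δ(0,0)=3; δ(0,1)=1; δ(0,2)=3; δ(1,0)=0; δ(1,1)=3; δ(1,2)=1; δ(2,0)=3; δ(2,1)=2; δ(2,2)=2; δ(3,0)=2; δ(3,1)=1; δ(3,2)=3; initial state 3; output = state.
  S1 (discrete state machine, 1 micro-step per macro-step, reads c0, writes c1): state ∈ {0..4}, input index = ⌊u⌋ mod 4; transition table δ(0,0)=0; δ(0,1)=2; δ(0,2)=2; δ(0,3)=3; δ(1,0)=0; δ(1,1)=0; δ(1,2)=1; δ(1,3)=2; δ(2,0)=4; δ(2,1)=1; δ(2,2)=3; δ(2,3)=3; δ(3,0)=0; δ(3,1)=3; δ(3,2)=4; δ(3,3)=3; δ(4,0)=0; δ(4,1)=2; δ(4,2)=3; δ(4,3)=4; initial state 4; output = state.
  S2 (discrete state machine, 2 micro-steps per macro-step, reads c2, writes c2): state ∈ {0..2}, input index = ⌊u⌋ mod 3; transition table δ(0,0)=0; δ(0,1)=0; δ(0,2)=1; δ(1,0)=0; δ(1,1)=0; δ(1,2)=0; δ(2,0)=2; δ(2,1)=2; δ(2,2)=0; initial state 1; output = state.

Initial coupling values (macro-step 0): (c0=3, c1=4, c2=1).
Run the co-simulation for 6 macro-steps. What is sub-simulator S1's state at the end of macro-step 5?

macro 1: S0 reads c1=4 → after 1×micro: 1; S1 reads c0=1 → after 1×micro: 2; S2 reads c2=1 → after 2×micro: 0 ⇒ (c0=1, c1=2, c2=0)
macro 2: S0 reads c1=2 → after 1×micro: 1; S1 reads c0=1 → after 1×micro: 1; S2 reads c2=0 → after 2×micro: 0 ⇒ (c0=1, c1=1, c2=0)
macro 3: S0 reads c1=1 → after 1×micro: 3; S1 reads c0=3 → after 1×micro: 2; S2 reads c2=0 → after 2×micro: 0 ⇒ (c0=3, c1=2, c2=0)
macro 4: S0 reads c1=2 → after 1×micro: 3; S1 reads c0=3 → after 1×micro: 3; S2 reads c2=0 → after 2×micro: 0 ⇒ (c0=3, c1=3, c2=0)
macro 5: S0 reads c1=3 → after 1×micro: 2; S1 reads c0=2 → after 1×micro: 4; S2 reads c2=0 → after 2×micro: 0 ⇒ (c0=2, c1=4, c2=0)
macro 6: S0 reads c1=4 → after 1×micro: 2; S1 reads c0=2 → after 1×micro: 3; S2 reads c2=0 → after 2×micro: 0 ⇒ (c0=2, c1=3, c2=0)

S1 state at macro-step 5 = 4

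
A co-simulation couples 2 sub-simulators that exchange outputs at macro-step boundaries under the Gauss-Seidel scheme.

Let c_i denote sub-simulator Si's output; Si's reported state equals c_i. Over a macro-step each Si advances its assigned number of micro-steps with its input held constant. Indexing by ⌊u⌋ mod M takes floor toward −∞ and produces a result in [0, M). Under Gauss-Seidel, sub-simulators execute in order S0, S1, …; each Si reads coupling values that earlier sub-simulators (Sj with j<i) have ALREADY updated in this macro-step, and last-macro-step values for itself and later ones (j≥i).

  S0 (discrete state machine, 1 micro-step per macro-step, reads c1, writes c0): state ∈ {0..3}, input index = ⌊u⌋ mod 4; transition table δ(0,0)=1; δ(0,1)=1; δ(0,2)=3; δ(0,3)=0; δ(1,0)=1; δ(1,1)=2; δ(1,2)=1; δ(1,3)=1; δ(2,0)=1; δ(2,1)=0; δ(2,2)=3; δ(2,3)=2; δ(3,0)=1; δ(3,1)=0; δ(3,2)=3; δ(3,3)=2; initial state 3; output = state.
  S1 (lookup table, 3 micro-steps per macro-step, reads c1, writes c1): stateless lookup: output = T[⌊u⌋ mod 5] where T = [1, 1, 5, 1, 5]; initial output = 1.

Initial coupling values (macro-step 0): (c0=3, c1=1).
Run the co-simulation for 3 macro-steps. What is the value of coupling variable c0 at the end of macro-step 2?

macro 1: S0 reads c1=1 → after 1×micro: 0; S1 reads c1=1 → after 3×micro: 1 ⇒ (c0=0, c1=1)
macro 2: S0 reads c1=1 → after 1×micro: 1; S1 reads c1=1 → after 3×micro: 1 ⇒ (c0=1, c1=1)
macro 3: S0 reads c1=1 → after 1×micro: 2; S1 reads c1=1 → after 3×micro: 1 ⇒ (c0=2, c1=1)

c0 at macro-step 2 = 1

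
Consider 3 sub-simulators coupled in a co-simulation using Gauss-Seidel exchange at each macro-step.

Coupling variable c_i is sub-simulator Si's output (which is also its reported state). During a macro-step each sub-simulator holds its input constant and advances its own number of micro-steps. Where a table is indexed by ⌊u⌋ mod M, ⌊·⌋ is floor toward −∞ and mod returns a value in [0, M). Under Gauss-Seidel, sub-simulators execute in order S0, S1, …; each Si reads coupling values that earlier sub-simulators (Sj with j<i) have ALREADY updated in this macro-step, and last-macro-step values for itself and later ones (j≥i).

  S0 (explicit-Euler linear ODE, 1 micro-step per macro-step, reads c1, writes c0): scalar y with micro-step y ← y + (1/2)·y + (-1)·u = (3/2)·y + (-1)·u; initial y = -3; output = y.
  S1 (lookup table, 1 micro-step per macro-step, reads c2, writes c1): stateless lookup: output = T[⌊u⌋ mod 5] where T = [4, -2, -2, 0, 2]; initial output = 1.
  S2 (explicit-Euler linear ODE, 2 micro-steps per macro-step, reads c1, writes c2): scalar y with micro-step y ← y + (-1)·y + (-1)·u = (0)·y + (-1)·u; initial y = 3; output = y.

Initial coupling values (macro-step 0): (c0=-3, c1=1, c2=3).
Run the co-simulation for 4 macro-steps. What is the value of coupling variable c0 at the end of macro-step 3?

c0 at macro-step 3 = -131/8

macro 1: S0 reads c1=1 → after 1×micro: -11/2; S1 reads c2=3 → after 1×micro: 0; S2 reads c1=0 → after 2×micro: 0 ⇒ (c0=-11/2, c1=0, c2=0)
macro 2: S0 reads c1=0 → after 1×micro: -33/4; S1 reads c2=0 → after 1×micro: 4; S2 reads c1=4 → after 2×micro: -4 ⇒ (c0=-33/4, c1=4, c2=-4)
macro 3: S0 reads c1=4 → after 1×micro: -131/8; S1 reads c2=-4 → after 1×micro: -2; S2 reads c1=-2 → after 2×micro: 2 ⇒ (c0=-131/8, c1=-2, c2=2)
macro 4: S0 reads c1=-2 → after 1×micro: -361/16; S1 reads c2=2 → after 1×micro: -2; S2 reads c1=-2 → after 2×micro: 2 ⇒ (c0=-361/16, c1=-2, c2=2)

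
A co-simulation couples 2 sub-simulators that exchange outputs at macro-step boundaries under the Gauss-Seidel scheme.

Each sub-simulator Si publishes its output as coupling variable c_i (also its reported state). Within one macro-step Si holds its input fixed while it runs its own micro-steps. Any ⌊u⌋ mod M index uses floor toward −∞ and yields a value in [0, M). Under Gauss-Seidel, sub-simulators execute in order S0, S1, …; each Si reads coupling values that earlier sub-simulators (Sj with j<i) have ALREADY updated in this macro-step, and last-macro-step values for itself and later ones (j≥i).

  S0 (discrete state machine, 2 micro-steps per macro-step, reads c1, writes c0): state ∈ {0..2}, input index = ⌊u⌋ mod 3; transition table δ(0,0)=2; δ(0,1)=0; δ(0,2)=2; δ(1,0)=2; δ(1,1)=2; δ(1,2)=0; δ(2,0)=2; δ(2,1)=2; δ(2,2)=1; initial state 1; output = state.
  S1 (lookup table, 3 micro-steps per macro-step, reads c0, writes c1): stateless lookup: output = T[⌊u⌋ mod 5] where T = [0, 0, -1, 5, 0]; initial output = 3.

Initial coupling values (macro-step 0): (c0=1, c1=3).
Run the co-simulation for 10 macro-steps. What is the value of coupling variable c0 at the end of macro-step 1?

c0 at macro-step 1 = 2

macro 1: S0 reads c1=3 → after 2×micro: 2; S1 reads c0=2 → after 3×micro: -1 ⇒ (c0=2, c1=-1)
macro 2: S0 reads c1=-1 → after 2×micro: 0; S1 reads c0=0 → after 3×micro: 0 ⇒ (c0=0, c1=0)
macro 3: S0 reads c1=0 → after 2×micro: 2; S1 reads c0=2 → after 3×micro: -1 ⇒ (c0=2, c1=-1)
macro 4: S0 reads c1=-1 → after 2×micro: 0; S1 reads c0=0 → after 3×micro: 0 ⇒ (c0=0, c1=0)
macro 5: S0 reads c1=0 → after 2×micro: 2; S1 reads c0=2 → after 3×micro: -1 ⇒ (c0=2, c1=-1)
macro 6: S0 reads c1=-1 → after 2×micro: 0; S1 reads c0=0 → after 3×micro: 0 ⇒ (c0=0, c1=0)
macro 7: S0 reads c1=0 → after 2×micro: 2; S1 reads c0=2 → after 3×micro: -1 ⇒ (c0=2, c1=-1)
macro 8: S0 reads c1=-1 → after 2×micro: 0; S1 reads c0=0 → after 3×micro: 0 ⇒ (c0=0, c1=0)
macro 9: S0 reads c1=0 → after 2×micro: 2; S1 reads c0=2 → after 3×micro: -1 ⇒ (c0=2, c1=-1)
macro 10: S0 reads c1=-1 → after 2×micro: 0; S1 reads c0=0 → after 3×micro: 0 ⇒ (c0=0, c1=0)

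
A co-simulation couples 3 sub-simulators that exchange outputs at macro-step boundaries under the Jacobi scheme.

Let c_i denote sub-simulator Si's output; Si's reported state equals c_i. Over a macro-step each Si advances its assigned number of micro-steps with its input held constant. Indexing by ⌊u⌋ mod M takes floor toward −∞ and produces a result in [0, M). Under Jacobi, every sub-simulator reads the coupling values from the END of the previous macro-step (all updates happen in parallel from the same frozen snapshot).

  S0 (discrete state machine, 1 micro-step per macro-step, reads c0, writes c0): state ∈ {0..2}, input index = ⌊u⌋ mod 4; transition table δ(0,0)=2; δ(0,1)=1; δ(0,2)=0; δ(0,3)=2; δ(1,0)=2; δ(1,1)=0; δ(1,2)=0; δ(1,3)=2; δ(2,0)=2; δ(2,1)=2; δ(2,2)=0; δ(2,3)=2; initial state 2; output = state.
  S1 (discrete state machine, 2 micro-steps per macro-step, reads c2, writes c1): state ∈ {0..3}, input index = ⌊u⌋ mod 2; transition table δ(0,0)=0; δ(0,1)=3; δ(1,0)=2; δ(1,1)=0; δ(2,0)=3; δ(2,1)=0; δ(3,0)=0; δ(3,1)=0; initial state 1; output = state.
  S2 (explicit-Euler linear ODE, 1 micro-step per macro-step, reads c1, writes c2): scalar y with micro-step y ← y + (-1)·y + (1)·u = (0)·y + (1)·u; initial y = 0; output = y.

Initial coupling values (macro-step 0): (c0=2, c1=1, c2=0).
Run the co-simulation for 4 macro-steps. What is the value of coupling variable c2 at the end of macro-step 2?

c2 at macro-step 2 = 3

macro 1: S0 reads c0=2 → after 1×micro: 0; S1 reads c2=0 → after 2×micro: 3; S2 reads c1=1 → after 1×micro: 1 ⇒ (c0=0, c1=3, c2=1)
macro 2: S0 reads c0=0 → after 1×micro: 2; S1 reads c2=1 → after 2×micro: 3; S2 reads c1=3 → after 1×micro: 3 ⇒ (c0=2, c1=3, c2=3)
macro 3: S0 reads c0=2 → after 1×micro: 0; S1 reads c2=3 → after 2×micro: 3; S2 reads c1=3 → after 1×micro: 3 ⇒ (c0=0, c1=3, c2=3)
macro 4: S0 reads c0=0 → after 1×micro: 2; S1 reads c2=3 → after 2×micro: 3; S2 reads c1=3 → after 1×micro: 3 ⇒ (c0=2, c1=3, c2=3)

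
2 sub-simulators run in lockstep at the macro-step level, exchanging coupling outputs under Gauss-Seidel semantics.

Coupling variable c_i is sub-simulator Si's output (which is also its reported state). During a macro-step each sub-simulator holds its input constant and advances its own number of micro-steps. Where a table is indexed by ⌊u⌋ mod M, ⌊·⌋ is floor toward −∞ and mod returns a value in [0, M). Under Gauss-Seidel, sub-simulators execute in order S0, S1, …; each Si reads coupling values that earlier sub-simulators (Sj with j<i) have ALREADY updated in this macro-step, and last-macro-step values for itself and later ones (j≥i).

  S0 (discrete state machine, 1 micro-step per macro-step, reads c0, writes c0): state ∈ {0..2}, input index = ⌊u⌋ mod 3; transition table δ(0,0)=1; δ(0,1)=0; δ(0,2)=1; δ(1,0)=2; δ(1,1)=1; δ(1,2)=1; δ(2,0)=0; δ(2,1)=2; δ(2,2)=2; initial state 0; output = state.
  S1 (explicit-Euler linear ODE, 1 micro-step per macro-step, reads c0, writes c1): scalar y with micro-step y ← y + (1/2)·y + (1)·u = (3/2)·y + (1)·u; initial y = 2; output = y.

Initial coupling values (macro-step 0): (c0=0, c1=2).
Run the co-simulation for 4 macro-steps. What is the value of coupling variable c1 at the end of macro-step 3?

c1 at macro-step 3 = 23/2

macro 1: S0 reads c0=0 → after 1×micro: 1; S1 reads c0=1 → after 1×micro: 4 ⇒ (c0=1, c1=4)
macro 2: S0 reads c0=1 → after 1×micro: 1; S1 reads c0=1 → after 1×micro: 7 ⇒ (c0=1, c1=7)
macro 3: S0 reads c0=1 → after 1×micro: 1; S1 reads c0=1 → after 1×micro: 23/2 ⇒ (c0=1, c1=23/2)
macro 4: S0 reads c0=1 → after 1×micro: 1; S1 reads c0=1 → after 1×micro: 73/4 ⇒ (c0=1, c1=73/4)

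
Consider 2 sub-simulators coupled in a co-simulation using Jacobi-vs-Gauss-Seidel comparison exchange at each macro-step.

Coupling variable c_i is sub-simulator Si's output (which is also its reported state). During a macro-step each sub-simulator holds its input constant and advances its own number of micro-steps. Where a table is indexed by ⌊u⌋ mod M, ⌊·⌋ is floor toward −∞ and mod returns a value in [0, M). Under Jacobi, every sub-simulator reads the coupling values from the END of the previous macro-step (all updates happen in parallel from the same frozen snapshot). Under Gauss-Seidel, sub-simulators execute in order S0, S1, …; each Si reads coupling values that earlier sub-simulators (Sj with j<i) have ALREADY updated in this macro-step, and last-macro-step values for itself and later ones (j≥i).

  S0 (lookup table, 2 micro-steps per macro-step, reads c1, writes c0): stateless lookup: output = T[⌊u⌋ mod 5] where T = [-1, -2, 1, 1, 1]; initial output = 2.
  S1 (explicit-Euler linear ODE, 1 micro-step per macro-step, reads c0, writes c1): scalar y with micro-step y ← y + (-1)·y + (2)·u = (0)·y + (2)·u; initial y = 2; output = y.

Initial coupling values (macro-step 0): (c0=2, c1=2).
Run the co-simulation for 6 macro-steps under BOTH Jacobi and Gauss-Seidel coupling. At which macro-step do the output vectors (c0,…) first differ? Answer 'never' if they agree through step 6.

first divergence at macro-step: 1

[Jacobi] macro 1: S0 reads c1=2 → after 2×micro: 1; S1 reads c0=2 → after 1×micro: 4 ⇒ (c0=1, c1=4)
[Jacobi] macro 2: S0 reads c1=4 → after 2×micro: 1; S1 reads c0=1 → after 1×micro: 2 ⇒ (c0=1, c1=2)
[Jacobi] macro 3: S0 reads c1=2 → after 2×micro: 1; S1 reads c0=1 → after 1×micro: 2 ⇒ (c0=1, c1=2)
[Jacobi] macro 4: S0 reads c1=2 → after 2×micro: 1; S1 reads c0=1 → after 1×micro: 2 ⇒ (c0=1, c1=2)
[Jacobi] macro 5: S0 reads c1=2 → after 2×micro: 1; S1 reads c0=1 → after 1×micro: 2 ⇒ (c0=1, c1=2)
[Jacobi] macro 6: S0 reads c1=2 → after 2×micro: 1; S1 reads c0=1 → after 1×micro: 2 ⇒ (c0=1, c1=2)
[Gauss-Seidel] macro 1: S0 reads c1=2 → after 2×micro: 1; S1 reads c0=1 → after 1×micro: 2 ⇒ (c0=1, c1=2)
[Gauss-Seidel] macro 2: S0 reads c1=2 → after 2×micro: 1; S1 reads c0=1 → after 1×micro: 2 ⇒ (c0=1, c1=2)
[Gauss-Seidel] macro 3: S0 reads c1=2 → after 2×micro: 1; S1 reads c0=1 → after 1×micro: 2 ⇒ (c0=1, c1=2)
[Gauss-Seidel] macro 4: S0 reads c1=2 → after 2×micro: 1; S1 reads c0=1 → after 1×micro: 2 ⇒ (c0=1, c1=2)
[Gauss-Seidel] macro 5: S0 reads c1=2 → after 2×micro: 1; S1 reads c0=1 → after 1×micro: 2 ⇒ (c0=1, c1=2)
[Gauss-Seidel] macro 6: S0 reads c1=2 → after 2×micro: 1; S1 reads c0=1 → after 1×micro: 2 ⇒ (c0=1, c1=2)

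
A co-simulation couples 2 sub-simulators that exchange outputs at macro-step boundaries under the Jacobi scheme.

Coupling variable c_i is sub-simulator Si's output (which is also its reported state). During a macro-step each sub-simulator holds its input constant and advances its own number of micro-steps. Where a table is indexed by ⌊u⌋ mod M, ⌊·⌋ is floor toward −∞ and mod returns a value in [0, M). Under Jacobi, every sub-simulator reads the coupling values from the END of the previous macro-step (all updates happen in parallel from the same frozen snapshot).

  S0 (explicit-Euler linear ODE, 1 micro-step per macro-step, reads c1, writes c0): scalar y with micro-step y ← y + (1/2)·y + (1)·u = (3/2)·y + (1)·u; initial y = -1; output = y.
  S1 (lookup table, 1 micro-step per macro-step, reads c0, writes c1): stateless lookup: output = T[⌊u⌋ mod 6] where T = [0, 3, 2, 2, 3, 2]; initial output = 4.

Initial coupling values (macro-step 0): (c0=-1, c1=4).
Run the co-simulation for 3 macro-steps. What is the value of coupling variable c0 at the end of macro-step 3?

macro 1: S0 reads c1=4 → after 1×micro: 5/2; S1 reads c0=-1 → after 1×micro: 2 ⇒ (c0=5/2, c1=2)
macro 2: S0 reads c1=2 → after 1×micro: 23/4; S1 reads c0=5/2 → after 1×micro: 2 ⇒ (c0=23/4, c1=2)
macro 3: S0 reads c1=2 → after 1×micro: 85/8; S1 reads c0=23/4 → after 1×micro: 2 ⇒ (c0=85/8, c1=2)

c0 at macro-step 3 = 85/8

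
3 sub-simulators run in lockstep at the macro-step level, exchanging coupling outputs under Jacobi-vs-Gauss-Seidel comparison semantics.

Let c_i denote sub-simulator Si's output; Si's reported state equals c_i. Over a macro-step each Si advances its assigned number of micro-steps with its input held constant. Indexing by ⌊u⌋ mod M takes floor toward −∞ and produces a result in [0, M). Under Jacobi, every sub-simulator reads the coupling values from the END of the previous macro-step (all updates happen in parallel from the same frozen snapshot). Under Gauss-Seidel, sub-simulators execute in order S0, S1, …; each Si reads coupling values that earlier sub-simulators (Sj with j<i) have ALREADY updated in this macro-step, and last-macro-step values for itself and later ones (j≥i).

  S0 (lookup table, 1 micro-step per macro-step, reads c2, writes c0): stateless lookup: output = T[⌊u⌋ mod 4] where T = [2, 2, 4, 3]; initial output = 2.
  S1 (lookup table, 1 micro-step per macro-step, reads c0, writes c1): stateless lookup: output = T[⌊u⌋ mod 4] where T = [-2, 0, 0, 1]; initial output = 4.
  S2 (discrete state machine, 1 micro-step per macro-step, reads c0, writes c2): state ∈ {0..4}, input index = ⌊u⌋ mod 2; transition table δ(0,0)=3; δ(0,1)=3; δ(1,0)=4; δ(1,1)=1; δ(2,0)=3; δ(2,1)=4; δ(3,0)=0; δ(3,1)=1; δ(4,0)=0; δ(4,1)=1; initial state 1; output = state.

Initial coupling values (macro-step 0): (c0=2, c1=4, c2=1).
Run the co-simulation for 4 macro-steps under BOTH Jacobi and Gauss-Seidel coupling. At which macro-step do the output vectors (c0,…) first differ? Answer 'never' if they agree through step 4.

first divergence at macro-step: 4

[Jacobi] macro 1: S0 reads c2=1 → after 1×micro: 2; S1 reads c0=2 → after 1×micro: 0; S2 reads c0=2 → after 1×micro: 4 ⇒ (c0=2, c1=0, c2=4)
[Jacobi] macro 2: S0 reads c2=4 → after 1×micro: 2; S1 reads c0=2 → after 1×micro: 0; S2 reads c0=2 → after 1×micro: 0 ⇒ (c0=2, c1=0, c2=0)
[Jacobi] macro 3: S0 reads c2=0 → after 1×micro: 2; S1 reads c0=2 → after 1×micro: 0; S2 reads c0=2 → after 1×micro: 3 ⇒ (c0=2, c1=0, c2=3)
[Jacobi] macro 4: S0 reads c2=3 → after 1×micro: 3; S1 reads c0=2 → after 1×micro: 0; S2 reads c0=2 → after 1×micro: 0 ⇒ (c0=3, c1=0, c2=0)
[Gauss-Seidel] macro 1: S0 reads c2=1 → after 1×micro: 2; S1 reads c0=2 → after 1×micro: 0; S2 reads c0=2 → after 1×micro: 4 ⇒ (c0=2, c1=0, c2=4)
[Gauss-Seidel] macro 2: S0 reads c2=4 → after 1×micro: 2; S1 reads c0=2 → after 1×micro: 0; S2 reads c0=2 → after 1×micro: 0 ⇒ (c0=2, c1=0, c2=0)
[Gauss-Seidel] macro 3: S0 reads c2=0 → after 1×micro: 2; S1 reads c0=2 → after 1×micro: 0; S2 reads c0=2 → after 1×micro: 3 ⇒ (c0=2, c1=0, c2=3)
[Gauss-Seidel] macro 4: S0 reads c2=3 → after 1×micro: 3; S1 reads c0=3 → after 1×micro: 1; S2 reads c0=3 → after 1×micro: 1 ⇒ (c0=3, c1=1, c2=1)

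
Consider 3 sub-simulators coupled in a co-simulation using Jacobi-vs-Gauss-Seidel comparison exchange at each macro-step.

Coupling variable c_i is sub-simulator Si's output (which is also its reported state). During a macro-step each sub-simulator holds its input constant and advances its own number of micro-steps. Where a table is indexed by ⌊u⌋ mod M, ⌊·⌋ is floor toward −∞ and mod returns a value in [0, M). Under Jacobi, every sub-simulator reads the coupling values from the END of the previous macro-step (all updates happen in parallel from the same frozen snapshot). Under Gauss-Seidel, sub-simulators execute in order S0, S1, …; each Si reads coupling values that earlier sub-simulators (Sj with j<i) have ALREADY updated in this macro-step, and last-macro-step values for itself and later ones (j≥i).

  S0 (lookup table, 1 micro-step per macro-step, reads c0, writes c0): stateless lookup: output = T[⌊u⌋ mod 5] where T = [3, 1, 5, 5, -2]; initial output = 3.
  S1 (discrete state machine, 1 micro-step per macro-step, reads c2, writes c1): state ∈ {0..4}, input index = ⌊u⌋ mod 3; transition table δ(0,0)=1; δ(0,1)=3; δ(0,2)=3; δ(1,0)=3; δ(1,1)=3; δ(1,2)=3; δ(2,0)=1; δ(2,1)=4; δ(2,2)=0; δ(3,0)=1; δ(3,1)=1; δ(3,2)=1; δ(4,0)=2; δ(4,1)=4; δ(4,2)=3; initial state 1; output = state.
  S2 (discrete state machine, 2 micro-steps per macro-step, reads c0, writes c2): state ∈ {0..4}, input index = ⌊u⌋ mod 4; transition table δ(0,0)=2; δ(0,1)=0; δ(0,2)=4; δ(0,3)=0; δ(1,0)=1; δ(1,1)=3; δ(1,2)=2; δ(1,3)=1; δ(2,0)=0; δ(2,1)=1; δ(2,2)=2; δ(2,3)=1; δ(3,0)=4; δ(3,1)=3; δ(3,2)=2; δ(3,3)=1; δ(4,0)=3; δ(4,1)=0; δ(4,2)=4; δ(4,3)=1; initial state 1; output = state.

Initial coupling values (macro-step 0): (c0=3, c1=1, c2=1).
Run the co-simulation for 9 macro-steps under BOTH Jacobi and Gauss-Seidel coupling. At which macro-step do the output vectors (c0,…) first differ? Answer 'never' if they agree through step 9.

[Jacobi] macro 1: S0 reads c0=3 → after 1×micro: 5; S1 reads c2=1 → after 1×micro: 3; S2 reads c0=3 → after 2×micro: 1 ⇒ (c0=5, c1=3, c2=1)
[Jacobi] macro 2: S0 reads c0=5 → after 1×micro: 3; S1 reads c2=1 → after 1×micro: 1; S2 reads c0=5 → after 2×micro: 3 ⇒ (c0=3, c1=1, c2=3)
[Jacobi] macro 3: S0 reads c0=3 → after 1×micro: 5; S1 reads c2=3 → after 1×micro: 3; S2 reads c0=3 → after 2×micro: 1 ⇒ (c0=5, c1=3, c2=1)
[Jacobi] macro 4: S0 reads c0=5 → after 1×micro: 3; S1 reads c2=1 → after 1×micro: 1; S2 reads c0=5 → after 2×micro: 3 ⇒ (c0=3, c1=1, c2=3)
[Jacobi] macro 5: S0 reads c0=3 → after 1×micro: 5; S1 reads c2=3 → after 1×micro: 3; S2 reads c0=3 → after 2×micro: 1 ⇒ (c0=5, c1=3, c2=1)
[Jacobi] macro 6: S0 reads c0=5 → after 1×micro: 3; S1 reads c2=1 → after 1×micro: 1; S2 reads c0=5 → after 2×micro: 3 ⇒ (c0=3, c1=1, c2=3)
[Jacobi] macro 7: S0 reads c0=3 → after 1×micro: 5; S1 reads c2=3 → after 1×micro: 3; S2 reads c0=3 → after 2×micro: 1 ⇒ (c0=5, c1=3, c2=1)
[Jacobi] macro 8: S0 reads c0=5 → after 1×micro: 3; S1 reads c2=1 → after 1×micro: 1; S2 reads c0=5 → after 2×micro: 3 ⇒ (c0=3, c1=1, c2=3)
[Jacobi] macro 9: S0 reads c0=3 → after 1×micro: 5; S1 reads c2=3 → after 1×micro: 3; S2 reads c0=3 → after 2×micro: 1 ⇒ (c0=5, c1=3, c2=1)
[Gauss-Seidel] macro 1: S0 reads c0=3 → after 1×micro: 5; S1 reads c2=1 → after 1×micro: 3; S2 reads c0=5 → after 2×micro: 3 ⇒ (c0=5, c1=3, c2=3)
[Gauss-Seidel] macro 2: S0 reads c0=5 → after 1×micro: 3; S1 reads c2=3 → after 1×micro: 1; S2 reads c0=3 → after 2×micro: 1 ⇒ (c0=3, c1=1, c2=1)
[Gauss-Seidel] macro 3: S0 reads c0=3 → after 1×micro: 5; S1 reads c2=1 → after 1×micro: 3; S2 reads c0=5 → after 2×micro: 3 ⇒ (c0=5, c1=3, c2=3)
[Gauss-Seidel] macro 4: S0 reads c0=5 → after 1×micro: 3; S1 reads c2=3 → after 1×micro: 1; S2 reads c0=3 → after 2×micro: 1 ⇒ (c0=3, c1=1, c2=1)
[Gauss-Seidel] macro 5: S0 reads c0=3 → after 1×micro: 5; S1 reads c2=1 → after 1×micro: 3; S2 reads c0=5 → after 2×micro: 3 ⇒ (c0=5, c1=3, c2=3)
[Gauss-Seidel] macro 6: S0 reads c0=5 → after 1×micro: 3; S1 reads c2=3 → after 1×micro: 1; S2 reads c0=3 → after 2×micro: 1 ⇒ (c0=3, c1=1, c2=1)
[Gauss-Seidel] macro 7: S0 reads c0=3 → after 1×micro: 5; S1 reads c2=1 → after 1×micro: 3; S2 reads c0=5 → after 2×micro: 3 ⇒ (c0=5, c1=3, c2=3)
[Gauss-Seidel] macro 8: S0 reads c0=5 → after 1×micro: 3; S1 reads c2=3 → after 1×micro: 1; S2 reads c0=3 → after 2×micro: 1 ⇒ (c0=3, c1=1, c2=1)
[Gauss-Seidel] macro 9: S0 reads c0=3 → after 1×micro: 5; S1 reads c2=1 → after 1×micro: 3; S2 reads c0=5 → after 2×micro: 3 ⇒ (c0=5, c1=3, c2=3)

first divergence at macro-step: 1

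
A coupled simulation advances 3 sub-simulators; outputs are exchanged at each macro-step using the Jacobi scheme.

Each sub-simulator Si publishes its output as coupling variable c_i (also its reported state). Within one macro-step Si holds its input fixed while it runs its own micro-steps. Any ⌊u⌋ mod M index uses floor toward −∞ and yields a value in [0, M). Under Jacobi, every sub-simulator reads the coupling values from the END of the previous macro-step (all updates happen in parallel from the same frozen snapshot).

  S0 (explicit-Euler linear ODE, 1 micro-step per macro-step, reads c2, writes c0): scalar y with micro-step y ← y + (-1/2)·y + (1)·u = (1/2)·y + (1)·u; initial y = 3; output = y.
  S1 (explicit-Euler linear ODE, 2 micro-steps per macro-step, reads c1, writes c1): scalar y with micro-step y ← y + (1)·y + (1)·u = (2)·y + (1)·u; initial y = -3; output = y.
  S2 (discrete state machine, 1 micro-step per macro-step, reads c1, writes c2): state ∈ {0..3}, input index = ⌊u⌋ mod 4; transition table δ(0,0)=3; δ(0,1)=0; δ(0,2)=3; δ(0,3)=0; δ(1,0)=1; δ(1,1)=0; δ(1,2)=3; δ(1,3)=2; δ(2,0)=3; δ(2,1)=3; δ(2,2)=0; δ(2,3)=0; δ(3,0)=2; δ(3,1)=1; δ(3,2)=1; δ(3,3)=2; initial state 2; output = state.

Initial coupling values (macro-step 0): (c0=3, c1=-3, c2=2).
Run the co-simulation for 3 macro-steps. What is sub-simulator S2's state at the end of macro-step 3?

macro 1: S0 reads c2=2 → after 1×micro: 7/2; S1 reads c1=-3 → after 2×micro: -21; S2 reads c1=-3 → after 1×micro: 3 ⇒ (c0=7/2, c1=-21, c2=3)
macro 2: S0 reads c2=3 → after 1×micro: 19/4; S1 reads c1=-21 → after 2×micro: -147; S2 reads c1=-21 → after 1×micro: 2 ⇒ (c0=19/4, c1=-147, c2=2)
macro 3: S0 reads c2=2 → after 1×micro: 35/8; S1 reads c1=-147 → after 2×micro: -1029; S2 reads c1=-147 → after 1×micro: 3 ⇒ (c0=35/8, c1=-1029, c2=3)

S2 state at macro-step 3 = 3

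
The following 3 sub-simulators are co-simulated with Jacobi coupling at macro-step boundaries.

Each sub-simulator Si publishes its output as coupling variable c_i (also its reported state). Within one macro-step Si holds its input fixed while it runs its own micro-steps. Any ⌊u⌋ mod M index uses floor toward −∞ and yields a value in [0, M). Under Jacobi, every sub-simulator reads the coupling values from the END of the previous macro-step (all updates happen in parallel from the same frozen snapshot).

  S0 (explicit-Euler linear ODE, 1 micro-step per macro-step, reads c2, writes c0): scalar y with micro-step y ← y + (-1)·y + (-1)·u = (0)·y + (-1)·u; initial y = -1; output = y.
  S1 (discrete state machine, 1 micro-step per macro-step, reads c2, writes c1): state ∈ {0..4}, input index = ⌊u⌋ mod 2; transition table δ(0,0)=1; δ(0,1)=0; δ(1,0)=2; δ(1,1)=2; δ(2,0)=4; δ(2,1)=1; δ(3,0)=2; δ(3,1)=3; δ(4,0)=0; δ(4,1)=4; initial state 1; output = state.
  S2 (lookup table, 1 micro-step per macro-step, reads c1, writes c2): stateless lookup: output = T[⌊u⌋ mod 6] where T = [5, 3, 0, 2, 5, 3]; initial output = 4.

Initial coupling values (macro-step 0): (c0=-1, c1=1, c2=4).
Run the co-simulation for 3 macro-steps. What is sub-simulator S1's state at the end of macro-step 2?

macro 1: S0 reads c2=4 → after 1×micro: -4; S1 reads c2=4 → after 1×micro: 2; S2 reads c1=1 → after 1×micro: 3 ⇒ (c0=-4, c1=2, c2=3)
macro 2: S0 reads c2=3 → after 1×micro: -3; S1 reads c2=3 → after 1×micro: 1; S2 reads c1=2 → after 1×micro: 0 ⇒ (c0=-3, c1=1, c2=0)
macro 3: S0 reads c2=0 → after 1×micro: 0; S1 reads c2=0 → after 1×micro: 2; S2 reads c1=1 → after 1×micro: 3 ⇒ (c0=0, c1=2, c2=3)

S1 state at macro-step 2 = 1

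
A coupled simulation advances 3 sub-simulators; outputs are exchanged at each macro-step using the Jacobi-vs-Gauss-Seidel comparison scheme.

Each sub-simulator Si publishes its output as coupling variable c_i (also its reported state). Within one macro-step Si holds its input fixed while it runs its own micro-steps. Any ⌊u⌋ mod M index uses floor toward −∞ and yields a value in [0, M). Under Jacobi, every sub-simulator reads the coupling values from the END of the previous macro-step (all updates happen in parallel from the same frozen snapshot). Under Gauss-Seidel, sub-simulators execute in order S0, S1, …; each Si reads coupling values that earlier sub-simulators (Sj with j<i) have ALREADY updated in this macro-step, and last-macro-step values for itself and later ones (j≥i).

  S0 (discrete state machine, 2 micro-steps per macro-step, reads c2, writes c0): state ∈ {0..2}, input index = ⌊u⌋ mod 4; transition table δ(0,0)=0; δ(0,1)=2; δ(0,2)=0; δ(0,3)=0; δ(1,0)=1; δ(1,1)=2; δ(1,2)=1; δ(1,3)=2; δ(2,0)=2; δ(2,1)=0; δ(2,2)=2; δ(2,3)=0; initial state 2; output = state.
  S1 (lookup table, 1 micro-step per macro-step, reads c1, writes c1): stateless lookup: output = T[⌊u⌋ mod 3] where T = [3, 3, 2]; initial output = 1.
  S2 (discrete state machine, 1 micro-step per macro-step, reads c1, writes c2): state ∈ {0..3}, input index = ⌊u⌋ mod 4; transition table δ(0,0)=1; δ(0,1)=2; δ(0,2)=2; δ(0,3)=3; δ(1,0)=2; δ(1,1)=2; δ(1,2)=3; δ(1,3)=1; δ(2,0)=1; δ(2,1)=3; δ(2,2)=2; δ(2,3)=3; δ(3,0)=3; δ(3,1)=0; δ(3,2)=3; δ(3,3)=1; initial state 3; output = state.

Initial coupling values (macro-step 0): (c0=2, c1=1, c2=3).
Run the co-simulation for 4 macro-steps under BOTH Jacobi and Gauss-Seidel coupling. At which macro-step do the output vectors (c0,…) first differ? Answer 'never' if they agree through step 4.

[Jacobi] macro 1: S0 reads c2=3 → after 2×micro: 0; S1 reads c1=1 → after 1×micro: 3; S2 reads c1=1 → after 1×micro: 0 ⇒ (c0=0, c1=3, c2=0)
[Jacobi] macro 2: S0 reads c2=0 → after 2×micro: 0; S1 reads c1=3 → after 1×micro: 3; S2 reads c1=3 → after 1×micro: 3 ⇒ (c0=0, c1=3, c2=3)
[Jacobi] macro 3: S0 reads c2=3 → after 2×micro: 0; S1 reads c1=3 → after 1×micro: 3; S2 reads c1=3 → after 1×micro: 1 ⇒ (c0=0, c1=3, c2=1)
[Jacobi] macro 4: S0 reads c2=1 → after 2×micro: 0; S1 reads c1=3 → after 1×micro: 3; S2 reads c1=3 → after 1×micro: 1 ⇒ (c0=0, c1=3, c2=1)
[Gauss-Seidel] macro 1: S0 reads c2=3 → after 2×micro: 0; S1 reads c1=1 → after 1×micro: 3; S2 reads c1=3 → after 1×micro: 1 ⇒ (c0=0, c1=3, c2=1)
[Gauss-Seidel] macro 2: S0 reads c2=1 → after 2×micro: 0; S1 reads c1=3 → after 1×micro: 3; S2 reads c1=3 → after 1×micro: 1 ⇒ (c0=0, c1=3, c2=1)
[Gauss-Seidel] macro 3: S0 reads c2=1 → after 2×micro: 0; S1 reads c1=3 → after 1×micro: 3; S2 reads c1=3 → after 1×micro: 1 ⇒ (c0=0, c1=3, c2=1)
[Gauss-Seidel] macro 4: S0 reads c2=1 → after 2×micro: 0; S1 reads c1=3 → after 1×micro: 3; S2 reads c1=3 → after 1×micro: 1 ⇒ (c0=0, c1=3, c2=1)

first divergence at macro-step: 1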